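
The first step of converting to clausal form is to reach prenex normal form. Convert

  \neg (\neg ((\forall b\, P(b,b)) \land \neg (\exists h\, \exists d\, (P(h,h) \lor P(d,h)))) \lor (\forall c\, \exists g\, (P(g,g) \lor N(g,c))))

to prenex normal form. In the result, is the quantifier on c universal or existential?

existential

Move each ¬ inward, flipping quantifiers it crosses:
  (\forall b\, P(b,b)) \land (\forall h\, \forall d\, (\neg P(h,h) \land \neg P(d,h))) \land (\exists c\, \forall g\, (\neg P(g,g) \land \neg N(g,c)))
Finally move all quantifiers to the prefix:
  \forall b\, \forall h\, \forall d\, \exists c\, \forall g\, (P(b,b) \land \neg P(h,h) \land \neg P(d,h) \land \neg P(g,g) \land \neg N(g,c))
The quantifier \forall c sits under an odd number of negations, so it flips to \exists c.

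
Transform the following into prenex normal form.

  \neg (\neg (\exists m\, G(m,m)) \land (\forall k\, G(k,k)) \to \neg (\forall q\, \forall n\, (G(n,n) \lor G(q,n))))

Eliminate → and ↔ using ¬ and ∨.
  \neg (\neg (\neg (\exists m\, G(m,m)) \land (\forall k\, G(k,k))) \lor \neg (\forall q\, \forall n\, (G(n,n) \lor G(q,n))))
Drive negations inward (¬∀x A ≡ ∃x ¬A, ¬∃x A ≡ ∀x ¬A, De Morgan for ∧/∨):
  (\forall m\, \neg G(m,m)) \land (\forall k\, G(k,k)) \land (\forall q\, \forall n\, (G(n,n) \lor G(q,n)))
All bound variables are already distinct, so no renaming is needed.
Pull the quantifiers to the front (each side's bound variable is not free in the other side):
  \forall m\, \forall k\, \forall q\, \forall n\, (\neg G(m,m) \land G(k,k) \land (G(n,n) \lor G(q,n)))

\forall m\, \forall k\, \forall q\, \forall n\, (\neg G(m,m) \land G(k,k) \land (G(n,n) \lor G(q,n)))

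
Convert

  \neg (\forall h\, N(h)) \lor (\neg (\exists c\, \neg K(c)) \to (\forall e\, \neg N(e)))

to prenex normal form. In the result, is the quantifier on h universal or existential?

First replace A → B with ¬A ∨ B.
  \neg (\forall h\, N(h)) \lor \neg \neg (\exists c\, \neg K(c)) \lor (\forall e\, \neg N(e))
Push ¬ through the quantifiers and connectives to reach negation normal form:
  (\exists h\, \neg N(h)) \lor (\exists c\, \neg K(c)) \lor (\forall e\, \neg N(e))
Finally move all quantifiers to the prefix:
  \exists h\, \exists c\, \forall e\, (\neg N(h) \lor \neg K(c) \lor \neg N(e))
The quantifier \forall h sits under an odd number of negations (counting the antecedent side of each →), so it flips to \exists h.

existential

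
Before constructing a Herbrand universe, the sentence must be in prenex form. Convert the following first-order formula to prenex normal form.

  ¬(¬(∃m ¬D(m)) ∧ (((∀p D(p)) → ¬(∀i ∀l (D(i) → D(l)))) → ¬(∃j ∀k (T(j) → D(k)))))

∃m ∃p ∃i ∃l ∃j ∀k (¬D(m) ∨ (¬D(p) ∨ D(i) ∧ ¬D(l)) ∧ (¬T(j) ∨ D(k)))

Rewrite implications/biconditionals: A → B as ¬A ∨ B.
  ¬(¬(∃m ¬D(m)) ∧ (¬(¬(∀p D(p)) ∨ ¬(∀i ∀l (¬D(i) ∨ D(l)))) ∨ ¬(∃j ∀k (¬T(j) ∨ D(k)))))
Drive negations inward (¬∀x A ≡ ∃x ¬A, ¬∃x A ≡ ∀x ¬A, De Morgan for ∧/∨):
  (∃m ¬D(m)) ∨ ((∃p ¬D(p)) ∨ (∃i ∃l (D(i) ∧ ¬D(l)))) ∧ (∃j ∀k (¬T(j) ∨ D(k)))
All bound variables are already distinct, so no renaming is needed.
Finally move all quantifiers to the prefix:
  ∃m ∃p ∃i ∃l ∃j ∀k (¬D(m) ∨ (¬D(p) ∨ D(i) ∧ ¬D(l)) ∧ (¬T(j) ∨ D(k)))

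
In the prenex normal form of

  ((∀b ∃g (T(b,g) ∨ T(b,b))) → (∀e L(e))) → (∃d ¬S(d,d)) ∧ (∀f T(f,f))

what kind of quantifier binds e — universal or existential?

First replace A → B with ¬A ∨ B.
  ¬(¬(∀b ∃g (T(b,g) ∨ T(b,b))) ∨ (∀e L(e))) ∨ (∃d ¬S(d,d)) ∧ (∀f T(f,f))
Move each ¬ inward, flipping quantifiers it crosses:
  (∀b ∃g (T(b,g) ∨ T(b,b))) ∧ (∃e ¬L(e)) ∨ (∃d ¬S(d,d)) ∧ (∀f T(f,f))
All bound variables are already distinct, so no renaming is needed.
Finally move all quantifiers to the prefix:
  ∀b ∃g ∃e ∃d ∀f ((T(b,g) ∨ T(b,b)) ∧ ¬L(e) ∨ ¬S(d,d) ∧ T(f,f))
The quantifier ∀e sits under an odd number of negations (counting the antecedent side of each →), so it flips to ∃e.

existential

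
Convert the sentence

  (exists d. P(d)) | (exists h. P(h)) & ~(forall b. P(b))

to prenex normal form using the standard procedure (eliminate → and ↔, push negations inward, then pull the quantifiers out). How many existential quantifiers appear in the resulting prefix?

3

Drive negations inward (¬∀x A ≡ ∃x ¬A, ¬∃x A ≡ ∀x ¬A, De Morgan for ∧/∨):
  (exists d. P(d)) | (exists h. P(h)) & (exists b. ~P(b))
Finally move all quantifiers to the prefix:
  exists d. exists h. exists b. (P(d) | P(h) & ~P(b))
The prefix is exists d exists h exists b: 0 universal, 3 existential.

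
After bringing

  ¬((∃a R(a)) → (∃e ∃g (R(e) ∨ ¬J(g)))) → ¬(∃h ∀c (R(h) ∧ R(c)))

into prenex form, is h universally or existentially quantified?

universal

Eliminate → and ↔ using ¬ and ∨.
  ¬¬(¬(∃a R(a)) ∨ (∃e ∃g (R(e) ∨ ¬J(g)))) ∨ ¬(∃h ∀c (R(h) ∧ R(c)))
Push ¬ through the quantifiers and connectives to reach negation normal form:
  (∀a ¬R(a)) ∨ (∃e ∃g (R(e) ∨ ¬J(g))) ∨ (∀h ∃c (¬R(h) ∨ ¬R(c)))
All bound variables are already distinct, so no renaming is needed.
Extract every quantifier outward, since the variables are now distinct and don't occur free across branches:
  ∀a ∃e ∃g ∀h ∃c (¬R(a) ∨ R(e) ∨ ¬J(g) ∨ ¬R(h) ∨ ¬R(c))
The quantifier ∃h sits under an odd number of negations (counting the antecedent side of each →), so it flips to ∀h.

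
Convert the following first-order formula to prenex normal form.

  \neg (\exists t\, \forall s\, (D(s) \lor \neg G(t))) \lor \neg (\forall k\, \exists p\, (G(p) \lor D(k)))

\forall t\, \exists s\, \exists k\, \forall p\, (\neg D(s) \land G(t) \lor \neg G(p) \land \neg D(k))

Drive negations inward (¬∀x A ≡ ∃x ¬A, ¬∃x A ≡ ∀x ¬A, De Morgan for ∧/∨):
  (\forall t\, \exists s\, (\neg D(s) \land G(t))) \lor (\exists k\, \forall p\, (\neg G(p) \land \neg D(k)))
All bound variables are already distinct, so no renaming is needed.
Finally move all quantifiers to the prefix:
  \forall t\, \exists s\, \exists k\, \forall p\, (\neg D(s) \land G(t) \lor \neg G(p) \land \neg D(k))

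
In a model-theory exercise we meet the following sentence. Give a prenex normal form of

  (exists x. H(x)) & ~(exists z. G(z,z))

exists x. forall z. (H(x) & ~G(z,z))

Drive negations inward (¬∀x A ≡ ∃x ¬A, ¬∃x A ≡ ∀x ¬A, De Morgan for ∧/∨):
  (exists x. H(x)) & (forall z. ~G(z,z))
Pull the quantifiers to the front (each side's bound variable is not free in the other side):
  exists x. forall z. (H(x) & ~G(z,z))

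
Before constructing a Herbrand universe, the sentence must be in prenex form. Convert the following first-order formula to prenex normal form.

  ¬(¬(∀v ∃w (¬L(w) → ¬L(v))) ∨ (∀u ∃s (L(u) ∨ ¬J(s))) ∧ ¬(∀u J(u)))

∀v ∃w ∃u ∀s ∀t ((L(w) ∨ ¬L(v)) ∧ (¬L(u) ∧ J(s) ∨ J(t)))

First replace A → B with ¬A ∨ B.
  ¬(¬(∀v ∃w (¬¬L(w) ∨ ¬L(v))) ∨ (∀u ∃s (L(u) ∨ ¬J(s))) ∧ ¬(∀u J(u)))
Push ¬ through the quantifiers and connectives to reach negation normal form:
  (∀v ∃w (L(w) ∨ ¬L(v))) ∧ ((∃u ∀s (¬L(u) ∧ J(s))) ∨ (∀u J(u)))
Standardize variables apart so no two quantifiers bind the same name: u↦t.
  (∀v ∃w (L(w) ∨ ¬L(v))) ∧ ((∃u ∀s (¬L(u) ∧ J(s))) ∨ (∀t J(t)))
Pull the quantifiers to the front (each side's bound variable is not free in the other side):
  ∀v ∃w ∃u ∀s ∀t ((L(w) ∨ ¬L(v)) ∧ (¬L(u) ∧ J(s) ∨ J(t)))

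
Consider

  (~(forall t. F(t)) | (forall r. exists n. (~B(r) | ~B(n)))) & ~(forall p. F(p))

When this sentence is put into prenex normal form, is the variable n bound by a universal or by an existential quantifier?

Push ¬ through the quantifiers and connectives to reach negation normal form:
  ((exists t. ~F(t)) | (forall r. exists n. (~B(r) | ~B(n)))) & (exists p. ~F(p))
All bound variables are already distinct, so no renaming is needed.
Finally move all quantifiers to the prefix:
  exists t. forall r. exists n. exists p. ((~F(t) | ~B(r) | ~B(n)) & ~F(p))
The quantifier exists n sits under an even number of negations, so it remains existential.

existential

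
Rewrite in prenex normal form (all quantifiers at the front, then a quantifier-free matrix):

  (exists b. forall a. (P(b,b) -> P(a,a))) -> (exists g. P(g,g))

Rewrite implications/biconditionals: A → B as ¬A ∨ B.
  ~(exists b. forall a. (~P(b,b) | P(a,a))) | (exists g. P(g,g))
Drive negations inward (¬∀x A ≡ ∃x ¬A, ¬∃x A ≡ ∀x ¬A, De Morgan for ∧/∨):
  (forall b. exists a. (P(b,b) & ~P(a,a))) | (exists g. P(g,g))
Pull the quantifiers to the front (each side's bound variable is not free in the other side):
  forall b. exists a. exists g. (P(b,b) & ~P(a,a) | P(g,g))

forall b. exists a. exists g. (P(b,b) & ~P(a,a) | P(g,g))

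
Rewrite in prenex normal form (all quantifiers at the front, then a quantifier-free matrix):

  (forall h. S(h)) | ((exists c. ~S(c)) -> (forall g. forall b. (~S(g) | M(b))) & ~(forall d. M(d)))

forall h. forall c. forall g. forall b. exists d. (S(h) | S(c) | (~S(g) | M(b)) & ~M(d))

Rewrite implications/biconditionals: A → B as ¬A ∨ B.
  (forall h. S(h)) | ~(exists c. ~S(c)) | (forall g. forall b. (~S(g) | M(b))) & ~(forall d. M(d))
Drive negations inward (¬∀x A ≡ ∃x ¬A, ¬∃x A ≡ ∀x ¬A, De Morgan for ∧/∨):
  (forall h. S(h)) | (forall c. S(c)) | (forall g. forall b. (~S(g) | M(b))) & (exists d. ~M(d))
Extract every quantifier outward, since the variables are now distinct and don't occur free across branches:
  forall h. forall c. forall g. forall b. exists d. (S(h) | S(c) | (~S(g) | M(b)) & ~M(d))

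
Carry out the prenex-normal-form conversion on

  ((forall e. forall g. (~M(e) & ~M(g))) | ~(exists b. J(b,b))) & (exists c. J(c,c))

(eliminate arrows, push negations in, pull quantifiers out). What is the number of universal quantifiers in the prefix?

3

Push ¬ through the quantifiers and connectives to reach negation normal form:
  ((forall e. forall g. (~M(e) & ~M(g))) | (forall b. ~J(b,b))) & (exists c. J(c,c))
All bound variables are already distinct, so no renaming is needed.
Pull the quantifiers to the front (each side's bound variable is not free in the other side):
  forall e. forall g. forall b. exists c. ((~M(e) & ~M(g) | ~J(b,b)) & J(c,c))
The prefix is forall e forall g forall b exists c: 3 universal, 1 existential.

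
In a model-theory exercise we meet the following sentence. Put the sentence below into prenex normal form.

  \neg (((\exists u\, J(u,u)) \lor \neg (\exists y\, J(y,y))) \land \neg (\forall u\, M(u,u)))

\forall u\, \exists y\, \forall v1\, (\neg J(u,u) \land J(y,y) \lor M(v1,v1))

Drive negations inward (¬∀x A ≡ ∃x ¬A, ¬∃x A ≡ ∀x ¬A, De Morgan for ∧/∨):
  (\forall u\, \neg J(u,u)) \land (\exists y\, J(y,y)) \lor (\forall u\, M(u,u))
Standardize variables apart so no two quantifiers bind the same name: u↦v1.
  (\forall u\, \neg J(u,u)) \land (\exists y\, J(y,y)) \lor (\forall v1\, M(v1,v1))
Finally move all quantifiers to the prefix:
  \forall u\, \exists y\, \forall v1\, (\neg J(u,u) \land J(y,y) \lor M(v1,v1))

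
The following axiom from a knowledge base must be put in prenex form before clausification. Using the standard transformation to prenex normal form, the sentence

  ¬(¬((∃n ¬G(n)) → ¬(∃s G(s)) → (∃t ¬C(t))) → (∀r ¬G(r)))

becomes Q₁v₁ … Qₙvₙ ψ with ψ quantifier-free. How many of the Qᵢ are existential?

Eliminate → and ↔ using ¬ and ∨.
  ¬(¬¬(¬(∃n ¬G(n)) ∨ ¬¬(∃s G(s)) ∨ (∃t ¬C(t))) ∨ (∀r ¬G(r)))
Drive negations inward (¬∀x A ≡ ∃x ¬A, ¬∃x A ≡ ∀x ¬A, De Morgan for ∧/∨):
  (∃n ¬G(n)) ∧ (∀s ¬G(s)) ∧ (∀t C(t)) ∧ (∃r G(r))
All bound variables are already distinct, so no renaming is needed.
Finally move all quantifiers to the prefix:
  ∃n ∀s ∀t ∃r (¬G(n) ∧ ¬G(s) ∧ C(t) ∧ G(r))
The prefix is ∃n ∀s ∀t ∃r: 2 universal, 2 existential.

2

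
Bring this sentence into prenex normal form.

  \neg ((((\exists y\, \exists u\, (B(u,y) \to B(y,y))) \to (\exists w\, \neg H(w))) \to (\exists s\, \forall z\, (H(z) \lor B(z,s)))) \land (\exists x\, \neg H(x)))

\forall y\, \forall u\, \exists w\, \forall s\, \exists z\, \forall x\, ((B(u,y) \land \neg B(y,y) \lor \neg H(w)) \land \neg H(z) \land \neg B(z,s) \lor H(x))

Rewrite implications/biconditionals: A → B as ¬A ∨ B.
  \neg ((\neg (\neg (\exists y\, \exists u\, (\neg B(u,y) \lor B(y,y))) \lor (\exists w\, \neg H(w))) \lor (\exists s\, \forall z\, (H(z) \lor B(z,s)))) \land (\exists x\, \neg H(x)))
Drive negations inward (¬∀x A ≡ ∃x ¬A, ¬∃x A ≡ ∀x ¬A, De Morgan for ∧/∨):
  ((\forall y\, \forall u\, (B(u,y) \land \neg B(y,y))) \lor (\exists w\, \neg H(w))) \land (\forall s\, \exists z\, (\neg H(z) \land \neg B(z,s))) \lor (\forall x\, H(x))
All bound variables are already distinct, so no renaming is needed.
Finally move all quantifiers to the prefix:
  \forall y\, \forall u\, \exists w\, \forall s\, \exists z\, \forall x\, ((B(u,y) \land \neg B(y,y) \lor \neg H(w)) \land \neg H(z) \land \neg B(z,s) \lor H(x))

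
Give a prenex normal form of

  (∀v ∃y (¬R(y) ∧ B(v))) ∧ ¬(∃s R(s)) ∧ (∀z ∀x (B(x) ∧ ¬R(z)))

∀v ∃y ∀s ∀z ∀x (¬R(y) ∧ B(v) ∧ ¬R(s) ∧ B(x) ∧ ¬R(z))

Drive negations inward (¬∀x A ≡ ∃x ¬A, ¬∃x A ≡ ∀x ¬A, De Morgan for ∧/∨):
  (∀v ∃y (¬R(y) ∧ B(v))) ∧ (∀s ¬R(s)) ∧ (∀z ∀x (B(x) ∧ ¬R(z)))
All bound variables are already distinct, so no renaming is needed.
Extract every quantifier outward, since the variables are now distinct and don't occur free across branches:
  ∀v ∃y ∀s ∀z ∀x (¬R(y) ∧ B(v) ∧ ¬R(s) ∧ B(x) ∧ ¬R(z))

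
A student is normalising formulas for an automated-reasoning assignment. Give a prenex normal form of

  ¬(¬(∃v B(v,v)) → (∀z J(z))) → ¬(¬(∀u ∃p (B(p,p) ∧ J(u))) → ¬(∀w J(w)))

First replace A → B with ¬A ∨ B.
  ¬¬(¬¬(∃v B(v,v)) ∨ (∀z J(z))) ∨ ¬(¬¬(∀u ∃p (B(p,p) ∧ J(u))) ∨ ¬(∀w J(w)))
Drive negations inward (¬∀x A ≡ ∃x ¬A, ¬∃x A ≡ ∀x ¬A, De Morgan for ∧/∨):
  (∃v B(v,v)) ∨ (∀z J(z)) ∨ (∃u ∀p (¬B(p,p) ∨ ¬J(u))) ∧ (∀w J(w))
Finally move all quantifiers to the prefix:
  ∃v ∀z ∃u ∀p ∀w (B(v,v) ∨ J(z) ∨ (¬B(p,p) ∨ ¬J(u)) ∧ J(w))

∃v ∀z ∃u ∀p ∀w (B(v,v) ∨ J(z) ∨ (¬B(p,p) ∨ ¬J(u)) ∧ J(w))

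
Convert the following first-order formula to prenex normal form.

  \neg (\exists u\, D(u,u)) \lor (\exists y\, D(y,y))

Drive negations inward (¬∀x A ≡ ∃x ¬A, ¬∃x A ≡ ∀x ¬A, De Morgan for ∧/∨):
  (\forall u\, \neg D(u,u)) \lor (\exists y\, D(y,y))
Extract every quantifier outward, since the variables are now distinct and don't occur free across branches:
  \forall u\, \exists y\, (\neg D(u,u) \lor D(y,y))

\forall u\, \exists y\, (\neg D(u,u) \lor D(y,y))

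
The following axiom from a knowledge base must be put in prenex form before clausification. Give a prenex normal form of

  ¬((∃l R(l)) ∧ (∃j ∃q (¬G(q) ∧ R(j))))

∀l ∀j ∀q (¬R(l) ∨ G(q) ∨ ¬R(j))

Push ¬ through the quantifiers and connectives to reach negation normal form:
  (∀l ¬R(l)) ∨ (∀j ∀q (G(q) ∨ ¬R(j)))
Pull the quantifiers to the front (each side's bound variable is not free in the other side):
  ∀l ∀j ∀q (¬R(l) ∨ G(q) ∨ ¬R(j))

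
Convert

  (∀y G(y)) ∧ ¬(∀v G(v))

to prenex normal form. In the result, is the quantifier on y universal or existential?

Move each ¬ inward, flipping quantifiers it crosses:
  (∀y G(y)) ∧ (∃v ¬G(v))
All bound variables are already distinct, so no renaming is needed.
Pull the quantifiers to the front (each side's bound variable is not free in the other side):
  ∀y ∃v (G(y) ∧ ¬G(v))
The quantifier ∀y sits under an even number of negations, so it remains universal.

universal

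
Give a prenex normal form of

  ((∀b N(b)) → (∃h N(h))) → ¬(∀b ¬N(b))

∀b ∀h ∃a (N(b) ∧ ¬N(h) ∨ N(a))

Rewrite implications/biconditionals: A → B as ¬A ∨ B.
  ¬(¬(∀b N(b)) ∨ (∃h N(h))) ∨ ¬(∀b ¬N(b))
Move each ¬ inward, flipping quantifiers it crosses:
  (∀b N(b)) ∧ (∀h ¬N(h)) ∨ (∃b N(b))
Give each quantifier a distinct variable: b↦a.
  (∀b N(b)) ∧ (∀h ¬N(h)) ∨ (∃a N(a))
Extract every quantifier outward, since the variables are now distinct and don't occur free across branches:
  ∀b ∀h ∃a (N(b) ∧ ¬N(h) ∨ N(a))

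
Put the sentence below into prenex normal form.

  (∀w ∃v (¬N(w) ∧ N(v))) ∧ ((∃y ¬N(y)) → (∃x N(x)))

Rewrite implications/biconditionals: A → B as ¬A ∨ B.
  (∀w ∃v (¬N(w) ∧ N(v))) ∧ (¬(∃y ¬N(y)) ∨ (∃x N(x)))
Move each ¬ inward, flipping quantifiers it crosses:
  (∀w ∃v (¬N(w) ∧ N(v))) ∧ ((∀y N(y)) ∨ (∃x N(x)))
All bound variables are already distinct, so no renaming is needed.
Finally move all quantifiers to the prefix:
  ∀w ∃v ∀y ∃x (¬N(w) ∧ N(v) ∧ (N(y) ∨ N(x)))

∀w ∃v ∀y ∃x (¬N(w) ∧ N(v) ∧ (N(y) ∨ N(x)))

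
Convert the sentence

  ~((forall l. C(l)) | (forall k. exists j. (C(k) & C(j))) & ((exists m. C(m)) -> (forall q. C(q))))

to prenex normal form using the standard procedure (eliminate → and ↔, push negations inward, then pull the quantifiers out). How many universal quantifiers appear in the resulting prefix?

Eliminate → and ↔ using ¬ and ∨.
  ~((forall l. C(l)) | (forall k. exists j. (C(k) & C(j))) & (~(exists m. C(m)) | (forall q. C(q))))
Push ¬ through the quantifiers and connectives to reach negation normal form:
  (exists l. ~C(l)) & ((exists k. forall j. (~C(k) | ~C(j))) | (exists m. C(m)) & (exists q. ~C(q)))
Extract every quantifier outward, since the variables are now distinct and don't occur free across branches:
  exists l. exists k. forall j. exists m. exists q. (~C(l) & (~C(k) | ~C(j) | C(m) & ~C(q)))
The prefix is exists l exists k forall j exists m exists q: 1 universal, 4 existential.

1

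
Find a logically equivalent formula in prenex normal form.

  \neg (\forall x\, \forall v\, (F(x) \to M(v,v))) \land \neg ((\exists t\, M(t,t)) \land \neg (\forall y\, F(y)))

\exists x\, \exists v\, \forall t\, \forall y\, (F(x) \land \neg M(v,v) \land (\neg M(t,t) \lor F(y)))

Rewrite implications/biconditionals: A → B as ¬A ∨ B.
  \neg (\forall x\, \forall v\, (\neg F(x) \lor M(v,v))) \land \neg ((\exists t\, M(t,t)) \land \neg (\forall y\, F(y)))
Move each ¬ inward, flipping quantifiers it crosses:
  (\exists x\, \exists v\, (F(x) \land \neg M(v,v))) \land ((\forall t\, \neg M(t,t)) \lor (\forall y\, F(y)))
All bound variables are already distinct, so no renaming is needed.
Finally move all quantifiers to the prefix:
  \exists x\, \exists v\, \forall t\, \forall y\, (F(x) \land \neg M(v,v) \land (\neg M(t,t) \lor F(y)))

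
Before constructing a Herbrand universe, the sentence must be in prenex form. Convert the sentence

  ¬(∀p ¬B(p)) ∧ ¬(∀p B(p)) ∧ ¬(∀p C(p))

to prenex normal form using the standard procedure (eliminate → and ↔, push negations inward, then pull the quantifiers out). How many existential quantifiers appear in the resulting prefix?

3

Drive negations inward (¬∀x A ≡ ∃x ¬A, ¬∃x A ≡ ∀x ¬A, De Morgan for ∧/∨):
  (∃p B(p)) ∧ (∃p ¬B(p)) ∧ (∃p ¬C(p))
Standardize variables apart so no two quantifiers bind the same name: p↦s, p↦w.
  (∃p B(p)) ∧ (∃s ¬B(s)) ∧ (∃w ¬C(w))
Pull the quantifiers to the front (each side's bound variable is not free in the other side):
  ∃p ∃s ∃w (B(p) ∧ ¬B(s) ∧ ¬C(w))
The prefix is ∃p ∃s ∃w: 0 universal, 3 existential.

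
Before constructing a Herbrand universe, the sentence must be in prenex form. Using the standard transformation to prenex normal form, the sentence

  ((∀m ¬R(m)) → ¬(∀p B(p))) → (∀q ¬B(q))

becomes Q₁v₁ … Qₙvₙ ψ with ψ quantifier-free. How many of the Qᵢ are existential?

Eliminate → and ↔ using ¬ and ∨.
  ¬(¬(∀m ¬R(m)) ∨ ¬(∀p B(p))) ∨ (∀q ¬B(q))
Push ¬ through the quantifiers and connectives to reach negation normal form:
  (∀m ¬R(m)) ∧ (∀p B(p)) ∨ (∀q ¬B(q))
All bound variables are already distinct, so no renaming is needed.
Pull the quantifiers to the front (each side's bound variable is not free in the other side):
  ∀m ∀p ∀q (¬R(m) ∧ B(p) ∨ ¬B(q))
The prefix is ∀m ∀p ∀q: 3 universal, 0 existential.

0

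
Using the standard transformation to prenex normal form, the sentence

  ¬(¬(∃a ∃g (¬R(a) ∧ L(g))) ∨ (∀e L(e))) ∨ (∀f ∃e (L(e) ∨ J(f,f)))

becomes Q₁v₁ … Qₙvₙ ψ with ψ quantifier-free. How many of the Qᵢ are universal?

Drive negations inward (¬∀x A ≡ ∃x ¬A, ¬∃x A ≡ ∀x ¬A, De Morgan for ∧/∨):
  (∃a ∃g (¬R(a) ∧ L(g))) ∧ (∃e ¬L(e)) ∨ (∀f ∃e (L(e) ∨ J(f,f)))
Rename bound variables to avoid capture: e↦u.
  (∃a ∃g (¬R(a) ∧ L(g))) ∧ (∃e ¬L(e)) ∨ (∀f ∃u (L(u) ∨ J(f,f)))
Pull the quantifiers to the front (each side's bound variable is not free in the other side):
  ∃a ∃g ∃e ∀f ∃u (¬R(a) ∧ L(g) ∧ ¬L(e) ∨ L(u) ∨ J(f,f))
The prefix is ∃a ∃g ∃e ∀f ∃u: 1 universal, 4 existential.

1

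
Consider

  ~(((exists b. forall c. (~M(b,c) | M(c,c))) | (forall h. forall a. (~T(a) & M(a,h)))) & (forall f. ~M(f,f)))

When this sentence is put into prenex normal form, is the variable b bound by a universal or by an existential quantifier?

universal

Move each ¬ inward, flipping quantifiers it crosses:
  (forall b. exists c. (M(b,c) & ~M(c,c))) & (exists h. exists a. (T(a) | ~M(a,h))) | (exists f. M(f,f))
Pull the quantifiers to the front (each side's bound variable is not free in the other side):
  forall b. exists c. exists h. exists a. exists f. (M(b,c) & ~M(c,c) & (T(a) | ~M(a,h)) | M(f,f))
The quantifier exists b sits under an odd number of negations, so it flips to forall b.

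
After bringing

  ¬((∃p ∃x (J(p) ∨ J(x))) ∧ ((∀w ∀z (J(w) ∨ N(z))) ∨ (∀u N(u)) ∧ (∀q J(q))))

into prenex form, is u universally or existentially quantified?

existential

Move each ¬ inward, flipping quantifiers it crosses:
  (∀p ∀x (¬J(p) ∧ ¬J(x))) ∨ (∃w ∃z (¬J(w) ∧ ¬N(z))) ∧ ((∃u ¬N(u)) ∨ (∃q ¬J(q)))
Pull the quantifiers to the front (each side's bound variable is not free in the other side):
  ∀p ∀x ∃w ∃z ∃u ∃q (¬J(p) ∧ ¬J(x) ∨ ¬J(w) ∧ ¬N(z) ∧ (¬N(u) ∨ ¬J(q)))
The quantifier ∀u sits under an odd number of negations, so it flips to ∃u.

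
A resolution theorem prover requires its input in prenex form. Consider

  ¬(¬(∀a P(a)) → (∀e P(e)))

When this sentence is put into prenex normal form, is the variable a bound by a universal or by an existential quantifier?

existential

First replace A → B with ¬A ∨ B.
  ¬(¬¬(∀a P(a)) ∨ (∀e P(e)))
Drive negations inward (¬∀x A ≡ ∃x ¬A, ¬∃x A ≡ ∀x ¬A, De Morgan for ∧/∨):
  (∃a ¬P(a)) ∧ (∃e ¬P(e))
Finally move all quantifiers to the prefix:
  ∃a ∃e (¬P(a) ∧ ¬P(e))
The quantifier ∀a sits under an odd number of negations (counting the antecedent side of each →), so it flips to ∃a.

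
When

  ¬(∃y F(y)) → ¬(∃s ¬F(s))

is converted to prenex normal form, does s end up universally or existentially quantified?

Eliminate → and ↔ using ¬ and ∨.
  ¬¬(∃y F(y)) ∨ ¬(∃s ¬F(s))
Drive negations inward (¬∀x A ≡ ∃x ¬A, ¬∃x A ≡ ∀x ¬A, De Morgan for ∧/∨):
  (∃y F(y)) ∨ (∀s F(s))
All bound variables are already distinct, so no renaming is needed.
Pull the quantifiers to the front (each side's bound variable is not free in the other side):
  ∃y ∀s (F(y) ∨ F(s))
The quantifier ∃s sits under an odd number of negations (counting the antecedent side of each →), so it flips to ∀s.

universal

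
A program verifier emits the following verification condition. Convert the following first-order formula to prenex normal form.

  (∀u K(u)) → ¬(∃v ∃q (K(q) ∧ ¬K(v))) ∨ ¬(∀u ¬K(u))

∃u ∀v ∀q ∃a (¬K(u) ∨ ¬K(q) ∨ K(v) ∨ K(a))

Eliminate → and ↔ using ¬ and ∨.
  ¬(∀u K(u)) ∨ ¬(∃v ∃q (K(q) ∧ ¬K(v))) ∨ ¬(∀u ¬K(u))
Move each ¬ inward, flipping quantifiers it crosses:
  (∃u ¬K(u)) ∨ (∀v ∀q (¬K(q) ∨ K(v))) ∨ (∃u K(u))
Rename bound variables to avoid capture: u↦a.
  (∃u ¬K(u)) ∨ (∀v ∀q (¬K(q) ∨ K(v))) ∨ (∃a K(a))
Pull the quantifiers to the front (each side's bound variable is not free in the other side):
  ∃u ∀v ∀q ∃a (¬K(u) ∨ ¬K(q) ∨ K(v) ∨ K(a))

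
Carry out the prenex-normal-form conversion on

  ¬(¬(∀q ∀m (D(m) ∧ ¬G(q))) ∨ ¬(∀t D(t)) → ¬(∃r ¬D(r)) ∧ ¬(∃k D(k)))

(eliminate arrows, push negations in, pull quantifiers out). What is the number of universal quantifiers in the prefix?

0

Rewrite implications/biconditionals: A → B as ¬A ∨ B.
  ¬(¬(¬(∀q ∀m (D(m) ∧ ¬G(q))) ∨ ¬(∀t D(t))) ∨ ¬(∃r ¬D(r)) ∧ ¬(∃k D(k)))
Move each ¬ inward, flipping quantifiers it crosses:
  ((∃q ∃m (¬D(m) ∨ G(q))) ∨ (∃t ¬D(t))) ∧ ((∃r ¬D(r)) ∨ (∃k D(k)))
Pull the quantifiers to the front (each side's bound variable is not free in the other side):
  ∃q ∃m ∃t ∃r ∃k ((¬D(m) ∨ G(q) ∨ ¬D(t)) ∧ (¬D(r) ∨ D(k)))
The prefix is ∃q ∃m ∃t ∃r ∃k: 0 universal, 5 existential.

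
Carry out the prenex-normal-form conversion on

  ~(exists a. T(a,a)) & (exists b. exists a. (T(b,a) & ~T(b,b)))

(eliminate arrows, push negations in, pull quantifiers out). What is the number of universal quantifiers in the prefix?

Drive negations inward (¬∀x A ≡ ∃x ¬A, ¬∃x A ≡ ∀x ¬A, De Morgan for ∧/∨):
  (forall a. ~T(a,a)) & (exists b. exists a. (T(b,a) & ~T(b,b)))
Give each quantifier a distinct variable: a↦z1.
  (forall a. ~T(a,a)) & (exists b. exists z1. (T(b,z1) & ~T(b,b)))
Extract every quantifier outward, since the variables are now distinct and don't occur free across branches:
  forall a. exists b. exists z1. (~T(a,a) & T(b,z1) & ~T(b,b))
The prefix is forall a exists b exists z1: 1 universal, 2 existential.

1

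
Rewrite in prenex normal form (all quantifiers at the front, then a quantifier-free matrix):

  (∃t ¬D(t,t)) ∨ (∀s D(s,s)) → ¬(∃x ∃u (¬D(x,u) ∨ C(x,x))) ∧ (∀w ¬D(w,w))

Eliminate → and ↔ using ¬ and ∨.
  ¬((∃t ¬D(t,t)) ∨ (∀s D(s,s))) ∨ ¬(∃x ∃u (¬D(x,u) ∨ C(x,x))) ∧ (∀w ¬D(w,w))
Push ¬ through the quantifiers and connectives to reach negation normal form:
  (∀t D(t,t)) ∧ (∃s ¬D(s,s)) ∨ (∀x ∀u (D(x,u) ∧ ¬C(x,x))) ∧ (∀w ¬D(w,w))
All bound variables are already distinct, so no renaming is needed.
Finally move all quantifiers to the prefix:
  ∀t ∃s ∀x ∀u ∀w (D(t,t) ∧ ¬D(s,s) ∨ D(x,u) ∧ ¬C(x,x) ∧ ¬D(w,w))

∀t ∃s ∀x ∀u ∀w (D(t,t) ∧ ¬D(s,s) ∨ D(x,u) ∧ ¬C(x,x) ∧ ¬D(w,w))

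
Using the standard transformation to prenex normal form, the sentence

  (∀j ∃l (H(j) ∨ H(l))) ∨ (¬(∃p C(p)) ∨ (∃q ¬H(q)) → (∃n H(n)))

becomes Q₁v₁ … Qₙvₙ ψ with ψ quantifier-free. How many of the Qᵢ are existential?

3

Rewrite implications/biconditionals: A → B as ¬A ∨ B.
  (∀j ∃l (H(j) ∨ H(l))) ∨ ¬(¬(∃p C(p)) ∨ (∃q ¬H(q))) ∨ (∃n H(n))
Push ¬ through the quantifiers and connectives to reach negation normal form:
  (∀j ∃l (H(j) ∨ H(l))) ∨ (∃p C(p)) ∧ (∀q H(q)) ∨ (∃n H(n))
All bound variables are already distinct, so no renaming is needed.
Finally move all quantifiers to the prefix:
  ∀j ∃l ∃p ∀q ∃n (H(j) ∨ H(l) ∨ C(p) ∧ H(q) ∨ H(n))
The prefix is ∀j ∃l ∃p ∀q ∃n: 2 universal, 3 existential.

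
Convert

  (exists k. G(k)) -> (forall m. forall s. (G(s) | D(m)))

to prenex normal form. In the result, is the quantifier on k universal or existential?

universal

Eliminate → and ↔ using ¬ and ∨.
  ~(exists k. G(k)) | (forall m. forall s. (G(s) | D(m)))
Drive negations inward (¬∀x A ≡ ∃x ¬A, ¬∃x A ≡ ∀x ¬A, De Morgan for ∧/∨):
  (forall k. ~G(k)) | (forall m. forall s. (G(s) | D(m)))
Pull the quantifiers to the front (each side's bound variable is not free in the other side):
  forall k. forall m. forall s. (~G(k) | G(s) | D(m))
The quantifier exists k sits under an odd number of negations (counting the antecedent side of each →), so it flips to forall k.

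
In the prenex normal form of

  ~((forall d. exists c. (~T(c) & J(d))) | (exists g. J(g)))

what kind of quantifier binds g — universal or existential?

Drive negations inward (¬∀x A ≡ ∃x ¬A, ¬∃x A ≡ ∀x ¬A, De Morgan for ∧/∨):
  (exists d. forall c. (T(c) | ~J(d))) & (forall g. ~J(g))
All bound variables are already distinct, so no renaming is needed.
Extract every quantifier outward, since the variables are now distinct and don't occur free across branches:
  exists d. forall c. forall g. ((T(c) | ~J(d)) & ~J(g))
The quantifier exists g sits under an odd number of negations, so it flips to forall g.

universal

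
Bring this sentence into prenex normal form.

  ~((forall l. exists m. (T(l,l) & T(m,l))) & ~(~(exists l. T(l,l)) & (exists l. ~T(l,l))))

Drive negations inward (¬∀x A ≡ ∃x ¬A, ¬∃x A ≡ ∀x ¬A, De Morgan for ∧/∨):
  (exists l. forall m. (~T(l,l) | ~T(m,l))) | (forall l. ~T(l,l)) & (exists l. ~T(l,l))
Standardize variables apart so no two quantifiers bind the same name: l↦p, l↦z1.
  (exists l. forall m. (~T(l,l) | ~T(m,l))) | (forall p. ~T(p,p)) & (exists z1. ~T(z1,z1))
Finally move all quantifiers to the prefix:
  exists l. forall m. forall p. exists z1. (~T(l,l) | ~T(m,l) | ~T(p,p) & ~T(z1,z1))

exists l. forall m. forall p. exists z1. (~T(l,l) | ~T(m,l) | ~T(p,p) & ~T(z1,z1))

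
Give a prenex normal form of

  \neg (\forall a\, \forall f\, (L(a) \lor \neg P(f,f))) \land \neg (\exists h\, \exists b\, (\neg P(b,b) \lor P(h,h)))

\exists a\, \exists f\, \forall h\, \forall b\, (\neg L(a) \land P(f,f) \land P(b,b) \land \neg P(h,h))

Move each ¬ inward, flipping quantifiers it crosses:
  (\exists a\, \exists f\, (\neg L(a) \land P(f,f))) \land (\forall h\, \forall b\, (P(b,b) \land \neg P(h,h)))
All bound variables are already distinct, so no renaming is needed.
Finally move all quantifiers to the prefix:
  \exists a\, \exists f\, \forall h\, \forall b\, (\neg L(a) \land P(f,f) \land P(b,b) \land \neg P(h,h))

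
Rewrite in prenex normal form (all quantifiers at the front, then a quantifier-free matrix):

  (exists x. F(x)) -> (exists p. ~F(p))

First replace A → B with ¬A ∨ B.
  ~(exists x. F(x)) | (exists p. ~F(p))
Drive negations inward (¬∀x A ≡ ∃x ¬A, ¬∃x A ≡ ∀x ¬A, De Morgan for ∧/∨):
  (forall x. ~F(x)) | (exists p. ~F(p))
Pull the quantifiers to the front (each side's bound variable is not free in the other side):
  forall x. exists p. (~F(x) | ~F(p))

forall x. exists p. (~F(x) | ~F(p))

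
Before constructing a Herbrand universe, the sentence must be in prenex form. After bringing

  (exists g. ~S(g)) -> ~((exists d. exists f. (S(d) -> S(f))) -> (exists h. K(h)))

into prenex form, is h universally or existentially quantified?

Rewrite implications/biconditionals: A → B as ¬A ∨ B.
  ~(exists g. ~S(g)) | ~(~(exists d. exists f. (~S(d) | S(f))) | (exists h. K(h)))
Push ¬ through the quantifiers and connectives to reach negation normal form:
  (forall g. S(g)) | (exists d. exists f. (~S(d) | S(f))) & (forall h. ~K(h))
All bound variables are already distinct, so no renaming is needed.
Finally move all quantifiers to the prefix:
  forall g. exists d. exists f. forall h. (S(g) | (~S(d) | S(f)) & ~K(h))
The quantifier exists h sits under an odd number of negations (counting the antecedent side of each →), so it flips to forall h.

universal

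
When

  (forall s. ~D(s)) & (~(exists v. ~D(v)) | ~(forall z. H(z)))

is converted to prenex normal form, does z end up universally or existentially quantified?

existential

Push ¬ through the quantifiers and connectives to reach negation normal form:
  (forall s. ~D(s)) & ((forall v. D(v)) | (exists z. ~H(z)))
All bound variables are already distinct, so no renaming is needed.
Extract every quantifier outward, since the variables are now distinct and don't occur free across branches:
  forall s. forall v. exists z. (~D(s) & (D(v) | ~H(z)))
The quantifier forall z sits under an odd number of negations, so it flips to exists z.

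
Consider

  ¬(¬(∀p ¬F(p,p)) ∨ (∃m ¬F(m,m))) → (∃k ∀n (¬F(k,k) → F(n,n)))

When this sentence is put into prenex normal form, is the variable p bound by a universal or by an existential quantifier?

Rewrite implications/biconditionals: A → B as ¬A ∨ B.
  ¬¬(¬(∀p ¬F(p,p)) ∨ (∃m ¬F(m,m))) ∨ (∃k ∀n (¬¬F(k,k) ∨ F(n,n)))
Push ¬ through the quantifiers and connectives to reach negation normal form:
  (∃p F(p,p)) ∨ (∃m ¬F(m,m)) ∨ (∃k ∀n (F(k,k) ∨ F(n,n)))
All bound variables are already distinct, so no renaming is needed.
Pull the quantifiers to the front (each side's bound variable is not free in the other side):
  ∃p ∃m ∃k ∀n (F(p,p) ∨ ¬F(m,m) ∨ F(k,k) ∨ F(n,n))
The quantifier ∀p sits under an odd number of negations (counting the antecedent side of each →), so it flips to ∃p.

existential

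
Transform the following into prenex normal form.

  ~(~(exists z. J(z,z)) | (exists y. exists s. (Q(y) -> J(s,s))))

Eliminate → and ↔ using ¬ and ∨.
  ~(~(exists z. J(z,z)) | (exists y. exists s. (~Q(y) | J(s,s))))
Drive negations inward (¬∀x A ≡ ∃x ¬A, ¬∃x A ≡ ∀x ¬A, De Morgan for ∧/∨):
  (exists z. J(z,z)) & (forall y. forall s. (Q(y) & ~J(s,s)))
All bound variables are already distinct, so no renaming is needed.
Finally move all quantifiers to the prefix:
  exists z. forall y. forall s. (J(z,z) & Q(y) & ~J(s,s))

exists z. forall y. forall s. (J(z,z) & Q(y) & ~J(s,s))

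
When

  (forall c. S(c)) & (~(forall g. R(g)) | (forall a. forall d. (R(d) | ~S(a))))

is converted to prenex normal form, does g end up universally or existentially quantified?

existential

Drive negations inward (¬∀x A ≡ ∃x ¬A, ¬∃x A ≡ ∀x ¬A, De Morgan for ∧/∨):
  (forall c. S(c)) & ((exists g. ~R(g)) | (forall a. forall d. (R(d) | ~S(a))))
All bound variables are already distinct, so no renaming is needed.
Finally move all quantifiers to the prefix:
  forall c. exists g. forall a. forall d. (S(c) & (~R(g) | R(d) | ~S(a)))
The quantifier forall g sits under an odd number of negations, so it flips to exists g.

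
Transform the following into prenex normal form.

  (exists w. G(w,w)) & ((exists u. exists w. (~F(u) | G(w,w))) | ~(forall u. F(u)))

exists w. exists u. exists c. exists x. (G(w,w) & (~F(u) | G(c,c) | ~F(x)))

Move each ¬ inward, flipping quantifiers it crosses:
  (exists w. G(w,w)) & ((exists u. exists w. (~F(u) | G(w,w))) | (exists u. ~F(u)))
Rename bound variables to avoid capture: w↦c, u↦x.
  (exists w. G(w,w)) & ((exists u. exists c. (~F(u) | G(c,c))) | (exists x. ~F(x)))
Pull the quantifiers to the front (each side's bound variable is not free in the other side):
  exists w. exists u. exists c. exists x. (G(w,w) & (~F(u) | G(c,c) | ~F(x)))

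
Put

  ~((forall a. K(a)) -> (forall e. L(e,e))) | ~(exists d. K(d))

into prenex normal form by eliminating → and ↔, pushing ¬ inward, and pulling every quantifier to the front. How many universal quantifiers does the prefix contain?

Eliminate → and ↔ using ¬ and ∨.
  ~(~(forall a. K(a)) | (forall e. L(e,e))) | ~(exists d. K(d))
Push ¬ through the quantifiers and connectives to reach negation normal form:
  (forall a. K(a)) & (exists e. ~L(e,e)) | (forall d. ~K(d))
All bound variables are already distinct, so no renaming is needed.
Finally move all quantifiers to the prefix:
  forall a. exists e. forall d. (K(a) & ~L(e,e) | ~K(d))
The prefix is forall a exists e forall d: 2 universal, 1 existential.

2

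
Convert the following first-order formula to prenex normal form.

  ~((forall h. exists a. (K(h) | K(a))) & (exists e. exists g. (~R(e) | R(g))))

exists h. forall a. forall e. forall g. (~K(h) & ~K(a) | R(e) & ~R(g))

Push ¬ through the quantifiers and connectives to reach negation normal form:
  (exists h. forall a. (~K(h) & ~K(a))) | (forall e. forall g. (R(e) & ~R(g)))
All bound variables are already distinct, so no renaming is needed.
Pull the quantifiers to the front (each side's bound variable is not free in the other side):
  exists h. forall a. forall e. forall g. (~K(h) & ~K(a) | R(e) & ~R(g))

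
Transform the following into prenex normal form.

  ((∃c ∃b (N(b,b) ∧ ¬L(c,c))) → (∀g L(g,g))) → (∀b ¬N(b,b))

∃c ∃b ∃g ∀r (N(b,b) ∧ ¬L(c,c) ∧ ¬L(g,g) ∨ ¬N(r,r))

First replace A → B with ¬A ∨ B.
  ¬(¬(∃c ∃b (N(b,b) ∧ ¬L(c,c))) ∨ (∀g L(g,g))) ∨ (∀b ¬N(b,b))
Push ¬ through the quantifiers and connectives to reach negation normal form:
  (∃c ∃b (N(b,b) ∧ ¬L(c,c))) ∧ (∃g ¬L(g,g)) ∨ (∀b ¬N(b,b))
Rename bound variables to avoid capture: b↦r.
  (∃c ∃b (N(b,b) ∧ ¬L(c,c))) ∧ (∃g ¬L(g,g)) ∨ (∀r ¬N(r,r))
Extract every quantifier outward, since the variables are now distinct and don't occur free across branches:
  ∃c ∃b ∃g ∀r (N(b,b) ∧ ¬L(c,c) ∧ ¬L(g,g) ∨ ¬N(r,r))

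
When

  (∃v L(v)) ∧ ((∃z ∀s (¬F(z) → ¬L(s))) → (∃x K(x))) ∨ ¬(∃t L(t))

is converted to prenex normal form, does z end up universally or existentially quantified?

Rewrite implications/biconditionals: A → B as ¬A ∨ B.
  (∃v L(v)) ∧ (¬(∃z ∀s (¬¬F(z) ∨ ¬L(s))) ∨ (∃x K(x))) ∨ ¬(∃t L(t))
Move each ¬ inward, flipping quantifiers it crosses:
  (∃v L(v)) ∧ ((∀z ∃s (¬F(z) ∧ L(s))) ∨ (∃x K(x))) ∨ (∀t ¬L(t))
All bound variables are already distinct, so no renaming is needed.
Finally move all quantifiers to the prefix:
  ∃v ∀z ∃s ∃x ∀t (L(v) ∧ (¬F(z) ∧ L(s) ∨ K(x)) ∨ ¬L(t))
The quantifier ∃z sits under an odd number of negations (counting the antecedent side of each →), so it flips to ∀z.

universal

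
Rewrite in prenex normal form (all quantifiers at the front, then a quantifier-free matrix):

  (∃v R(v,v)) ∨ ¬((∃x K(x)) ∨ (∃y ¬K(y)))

Push ¬ through the quantifiers and connectives to reach negation normal form:
  (∃v R(v,v)) ∨ (∀x ¬K(x)) ∧ (∀y K(y))
All bound variables are already distinct, so no renaming is needed.
Extract every quantifier outward, since the variables are now distinct and don't occur free across branches:
  ∃v ∀x ∀y (R(v,v) ∨ ¬K(x) ∧ K(y))

∃v ∀x ∀y (R(v,v) ∨ ¬K(x) ∧ K(y))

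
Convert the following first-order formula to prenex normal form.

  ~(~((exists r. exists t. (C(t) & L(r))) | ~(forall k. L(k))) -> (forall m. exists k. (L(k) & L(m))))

First replace A → B with ¬A ∨ B.
  ~(~~((exists r. exists t. (C(t) & L(r))) | ~(forall k. L(k))) | (forall m. exists k. (L(k) & L(m))))
Push ¬ through the quantifiers and connectives to reach negation normal form:
  (forall r. forall t. (~C(t) | ~L(r))) & (forall k. L(k)) & (exists m. forall k. (~L(k) | ~L(m)))
Give each quantifier a distinct variable: k↦u.
  (forall r. forall t. (~C(t) | ~L(r))) & (forall k. L(k)) & (exists m. forall u. (~L(u) | ~L(m)))
Finally move all quantifiers to the prefix:
  forall r. forall t. forall k. exists m. forall u. ((~C(t) | ~L(r)) & L(k) & (~L(u) | ~L(m)))

forall r. forall t. forall k. exists m. forall u. ((~C(t) | ~L(r)) & L(k) & (~L(u) | ~L(m)))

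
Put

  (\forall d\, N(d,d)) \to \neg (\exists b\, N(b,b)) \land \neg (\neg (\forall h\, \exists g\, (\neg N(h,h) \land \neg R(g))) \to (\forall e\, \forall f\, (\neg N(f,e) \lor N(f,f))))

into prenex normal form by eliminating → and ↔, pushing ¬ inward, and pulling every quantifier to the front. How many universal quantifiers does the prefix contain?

2

First replace A → B with ¬A ∨ B.
  \neg (\forall d\, N(d,d)) \lor \neg (\exists b\, N(b,b)) \land \neg (\neg \neg (\forall h\, \exists g\, (\neg N(h,h) \land \neg R(g))) \lor (\forall e\, \forall f\, (\neg N(f,e) \lor N(f,f))))
Push ¬ through the quantifiers and connectives to reach negation normal form:
  (\exists d\, \neg N(d,d)) \lor (\forall b\, \neg N(b,b)) \land (\exists h\, \forall g\, (N(h,h) \lor R(g))) \land (\exists e\, \exists f\, (N(f,e) \land \neg N(f,f)))
Finally move all quantifiers to the prefix:
  \exists d\, \forall b\, \exists h\, \forall g\, \exists e\, \exists f\, (\neg N(d,d) \lor \neg N(b,b) \land (N(h,h) \lor R(g)) \land N(f,e) \land \neg N(f,f))
The prefix is \exists d \forall b \exists h \forall g \exists e \exists f: 2 universal, 4 existential.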